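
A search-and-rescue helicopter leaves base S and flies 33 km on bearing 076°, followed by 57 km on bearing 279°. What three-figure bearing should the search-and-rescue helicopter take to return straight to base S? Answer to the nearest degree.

125°

Leg 1 (076°, 33 km): east 33 sin 76° = 32.02, north 33 cos 76° = 7.98
Leg 2 (279°, 57 km): east 57 sin 279° = -56.30, north 57 cos 279° = 8.92
Net displacement: -24.28 east, 16.90 north. Direction back to start is (24.28, -16.90): bearing = atan2(24.28, -16.90) mod 360° = 124.84° ≈ 125°.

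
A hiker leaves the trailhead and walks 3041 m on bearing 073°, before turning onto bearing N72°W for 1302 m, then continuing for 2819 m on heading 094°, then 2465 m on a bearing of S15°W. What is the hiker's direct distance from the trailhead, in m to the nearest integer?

4053 m

Leg 1 (073°, 3041 m): east 3041 sin 73° = 2908.12, north 3041 cos 73° = 889.10
Leg 2 (N72°W, 1302 m): east 1302 sin 288° = -1238.28, north 1302 cos 288° = 402.34
Leg 3 (094°, 2819 m): east 2819 sin 94° = 2812.13, north 2819 cos 94° = -196.64
Leg 4 (S15°W, 2465 m): east 2465 sin 195° = -637.99, north 2465 cos 195° = -2381.01
Net: 3843.99 east, -1286.21 north. Distance = √((3843.99)² + (-1286.21)²) = 4053.468 m.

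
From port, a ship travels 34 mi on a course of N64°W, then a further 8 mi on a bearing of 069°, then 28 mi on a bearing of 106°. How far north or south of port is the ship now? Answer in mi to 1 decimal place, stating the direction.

10.1 mi north

Leg 1 (N64°W, 34 mi): east 34 sin 296° = -30.56, north 34 cos 296° = 14.90
Leg 2 (069°, 8 mi): east 8 sin 69° = 7.47, north 8 cos 69° = 2.87
Leg 3 (106°, 28 mi): east 28 sin 106° = 26.92, north 28 cos 106° = -7.72
Net north component: 10.05 mi.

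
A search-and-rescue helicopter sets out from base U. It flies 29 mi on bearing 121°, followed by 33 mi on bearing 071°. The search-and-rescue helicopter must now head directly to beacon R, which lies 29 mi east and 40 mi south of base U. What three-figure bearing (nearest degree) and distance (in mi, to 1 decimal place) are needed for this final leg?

Leg 1 (121°, 29 mi): east 29 sin 121° = 24.86, north 29 cos 121° = -14.94
Leg 2 (071°, 33 mi): east 33 sin 71° = 31.20, north 33 cos 71° = 10.74
Current position: (56.06, -4.19). Target: (29, -40). Remaining: Δeast = -27.06, Δnorth = -35.81.
Bearing = atan2(-27.06, -35.81) mod 360° = 217.08°; distance = √((-27.06)² + (-35.81)²) = 44.882 mi.

217°, 44.9 mi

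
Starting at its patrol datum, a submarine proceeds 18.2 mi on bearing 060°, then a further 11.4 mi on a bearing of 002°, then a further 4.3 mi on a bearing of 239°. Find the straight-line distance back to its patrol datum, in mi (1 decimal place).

22.1 mi

Leg 1 (060°, 18.2 mi): east 18.2 sin 60° = 15.76, north 18.2 cos 60° = 9.10
Leg 2 (002°, 11.4 mi): east 11.4 sin 2° = 0.40, north 11.4 cos 2° = 11.39
Leg 3 (239°, 4.3 mi): east 4.3 sin 239° = -3.69, north 4.3 cos 239° = -2.21
Net: 12.47 east, 18.28 north. Distance = √((12.47)² + (18.28)²) = 22.129 mi.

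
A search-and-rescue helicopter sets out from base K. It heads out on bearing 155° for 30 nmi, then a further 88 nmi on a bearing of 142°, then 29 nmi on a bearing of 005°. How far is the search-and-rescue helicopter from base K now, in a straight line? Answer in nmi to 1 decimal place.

Leg 1 (155°, 30 nmi): east 30 sin 155° = 12.68, north 30 cos 155° = -27.19
Leg 2 (142°, 88 nmi): east 88 sin 142° = 54.18, north 88 cos 142° = -69.34
Leg 3 (005°, 29 nmi): east 29 sin 5° = 2.53, north 29 cos 5° = 28.89
Net: 69.38 east, -67.64 north. Distance = √((69.38)² + (-67.64)²) = 96.902 nmi.

96.9 nmi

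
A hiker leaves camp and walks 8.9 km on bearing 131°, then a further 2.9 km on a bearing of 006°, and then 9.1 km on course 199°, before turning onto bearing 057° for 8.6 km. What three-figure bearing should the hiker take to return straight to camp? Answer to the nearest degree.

301°

Leg 1 (131°, 8.9 km): east 8.9 sin 131° = 6.72, north 8.9 cos 131° = -5.84
Leg 2 (006°, 2.9 km): east 2.9 sin 6° = 0.30, north 2.9 cos 6° = 2.88
Leg 3 (199°, 9.1 km): east 9.1 sin 199° = -2.96, north 9.1 cos 199° = -8.60
Leg 4 (057°, 8.6 km): east 8.6 sin 57° = 7.21, north 8.6 cos 57° = 4.68
Net displacement: 11.27 east, -6.88 north. Direction back to start is (-11.27, 6.88): bearing = atan2(-11.27, 6.88) mod 360° = 301.38° ≈ 301°.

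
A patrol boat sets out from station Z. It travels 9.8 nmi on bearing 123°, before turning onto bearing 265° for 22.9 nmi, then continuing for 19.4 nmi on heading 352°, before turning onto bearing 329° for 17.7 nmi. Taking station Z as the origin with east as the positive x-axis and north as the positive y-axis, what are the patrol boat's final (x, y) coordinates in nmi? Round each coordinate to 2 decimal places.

(-26.41, 27.05)

Leg 1 (123°, 9.8 nmi): east 9.8 sin 123° = 8.22, north 9.8 cos 123° = -5.34
Leg 2 (265°, 22.9 nmi): east 22.9 sin 265° = -22.81, north 22.9 cos 265° = -2.00
Leg 3 (352°, 19.4 nmi): east 19.4 sin 352° = -2.70, north 19.4 cos 352° = 19.21
Leg 4 (329°, 17.7 nmi): east 17.7 sin 329° = -9.12, north 17.7 cos 329° = 15.17
Summing: -26.41 nmi east, 27.05 nmi north → (-26.41, 27.05).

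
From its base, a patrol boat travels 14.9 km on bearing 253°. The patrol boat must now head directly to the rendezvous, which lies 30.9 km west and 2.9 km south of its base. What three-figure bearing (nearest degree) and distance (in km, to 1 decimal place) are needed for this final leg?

275°, 16.7 km

Leg 1 (253°, 14.9 km): east 14.9 sin 253° = -14.25, north 14.9 cos 253° = -4.36
Current position: (-14.25, -4.36). Target: (-30.9, -2.9). Remaining: Δeast = -16.65, Δnorth = 1.46.
Bearing = atan2(-16.65, 1.46) mod 360° = 275.00°; distance = √((-16.65)² + (1.46)²) = 16.715 km.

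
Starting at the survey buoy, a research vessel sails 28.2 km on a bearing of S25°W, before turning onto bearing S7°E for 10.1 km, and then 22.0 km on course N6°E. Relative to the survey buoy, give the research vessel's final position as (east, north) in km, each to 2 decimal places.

Leg 1 (S25°W, 28.2 km): east 28.2 sin 205° = -11.92, north 28.2 cos 205° = -25.56
Leg 2 (S7°E, 10.1 km): east 10.1 sin 173° = 1.23, north 10.1 cos 173° = -10.02
Leg 3 (N6°E, 22.0 km): east 22.0 sin 6° = 2.30, north 22.0 cos 6° = 21.88
Summing: -8.39 km east, -13.70 km north → (-8.39, -13.70).

(-8.39, -13.70)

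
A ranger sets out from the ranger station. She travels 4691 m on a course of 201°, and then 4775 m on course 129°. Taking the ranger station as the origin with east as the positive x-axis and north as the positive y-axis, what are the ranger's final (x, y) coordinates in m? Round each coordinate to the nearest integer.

(2030, -7384)

Leg 1 (201°, 4691 m): east 4691 sin 201° = -1681.10, north 4691 cos 201° = -4379.43
Leg 2 (129°, 4775 m): east 4775 sin 129° = 3710.87, north 4775 cos 129° = -3005.00
Summing: 2029.77 m east, -7384.43 m north → (2030, -7384).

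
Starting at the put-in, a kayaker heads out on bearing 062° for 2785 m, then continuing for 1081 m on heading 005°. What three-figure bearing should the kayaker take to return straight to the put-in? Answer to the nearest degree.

Leg 1 (062°, 2785 m): east 2785 sin 62° = 2459.01, north 2785 cos 62° = 1307.48
Leg 2 (005°, 1081 m): east 1081 sin 5° = 94.22, north 1081 cos 5° = 1076.89
Net displacement: 2553.22 east, 2384.36 north. Direction back to start is (-2553.22, -2384.36): bearing = atan2(-2553.22, -2384.36) mod 360° = 226.96° ≈ 227°.

227°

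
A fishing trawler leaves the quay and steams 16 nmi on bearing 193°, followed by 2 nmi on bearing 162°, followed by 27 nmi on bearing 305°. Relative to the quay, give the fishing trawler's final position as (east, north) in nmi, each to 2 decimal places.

Leg 1 (193°, 16 nmi): east 16 sin 193° = -3.60, north 16 cos 193° = -15.59
Leg 2 (162°, 2 nmi): east 2 sin 162° = 0.62, north 2 cos 162° = -1.90
Leg 3 (305°, 27 nmi): east 27 sin 305° = -22.12, north 27 cos 305° = 15.49
Summing: -25.10 nmi east, -2.01 nmi north → (-25.10, -2.01).

(-25.10, -2.01)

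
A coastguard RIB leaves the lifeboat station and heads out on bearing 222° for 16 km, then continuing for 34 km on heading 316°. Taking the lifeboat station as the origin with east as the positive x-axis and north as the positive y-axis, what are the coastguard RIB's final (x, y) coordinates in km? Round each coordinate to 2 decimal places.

(-34.32, 12.57)

Leg 1 (222°, 16 km): east 16 sin 222° = -10.71, north 16 cos 222° = -11.89
Leg 2 (316°, 34 km): east 34 sin 316° = -23.62, north 34 cos 316° = 24.46
Summing: -34.32 km east, 12.57 km north → (-34.32, 12.57).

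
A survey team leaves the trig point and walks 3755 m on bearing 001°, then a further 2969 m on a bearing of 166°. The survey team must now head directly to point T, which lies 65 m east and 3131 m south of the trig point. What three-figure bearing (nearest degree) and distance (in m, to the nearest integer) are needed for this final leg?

Leg 1 (001°, 3755 m): east 3755 sin 1° = 65.53, north 3755 cos 1° = 3754.43
Leg 2 (166°, 2969 m): east 2969 sin 166° = 718.27, north 2969 cos 166° = -2880.81
Current position: (783.80, 873.62). Target: (65, -3131). Remaining: Δeast = -718.80, Δnorth = -4004.62.
Bearing = atan2(-718.80, -4004.62) mod 360° = 190.18°; distance = √((-718.80)² + (-4004.62)²) = 4068.618 m.

190°, 4069 m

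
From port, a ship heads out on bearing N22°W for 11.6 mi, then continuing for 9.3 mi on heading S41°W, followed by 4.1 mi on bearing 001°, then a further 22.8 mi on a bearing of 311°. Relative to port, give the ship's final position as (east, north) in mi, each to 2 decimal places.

Leg 1 (N22°W, 11.6 mi): east 11.6 sin 338° = -4.35, north 11.6 cos 338° = 10.76
Leg 2 (S41°W, 9.3 mi): east 9.3 sin 221° = -6.10, north 9.3 cos 221° = -7.02
Leg 3 (001°, 4.1 mi): east 4.1 sin 1° = 0.07, north 4.1 cos 1° = 4.10
Leg 4 (311°, 22.8 mi): east 22.8 sin 311° = -17.21, north 22.8 cos 311° = 14.96
Summing: -27.58 mi east, 22.79 mi north → (-27.58, 22.79).

(-27.58, 22.79)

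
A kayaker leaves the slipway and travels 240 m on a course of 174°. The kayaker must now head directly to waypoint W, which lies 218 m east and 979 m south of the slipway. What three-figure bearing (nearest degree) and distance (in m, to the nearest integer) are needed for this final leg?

165°, 765 m

Leg 1 (174°, 240 m): east 240 sin 174° = 25.09, north 240 cos 174° = -238.69
Current position: (25.09, -238.69). Target: (218, -979). Remaining: Δeast = 192.91, Δnorth = -740.31.
Bearing = atan2(192.91, -740.31) mod 360° = 165.39°; distance = √((192.91)² + (-740.31)²) = 765.037 m.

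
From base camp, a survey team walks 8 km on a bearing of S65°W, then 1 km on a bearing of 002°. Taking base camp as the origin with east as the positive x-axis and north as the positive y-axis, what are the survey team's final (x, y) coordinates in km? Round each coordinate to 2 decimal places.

Leg 1 (S65°W, 8 km): east 8 sin 245° = -7.25, north 8 cos 245° = -3.38
Leg 2 (002°, 1 km): east 1 sin 2° = 0.03, north 1 cos 2° = 1.00
Summing: -7.22 km east, -2.38 km north → (-7.22, -2.38).

(-7.22, -2.38)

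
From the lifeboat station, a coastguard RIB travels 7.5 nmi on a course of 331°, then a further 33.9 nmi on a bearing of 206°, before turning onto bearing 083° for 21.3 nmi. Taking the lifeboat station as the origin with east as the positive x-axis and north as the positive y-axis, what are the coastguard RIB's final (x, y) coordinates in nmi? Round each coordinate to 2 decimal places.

Leg 1 (331°, 7.5 nmi): east 7.5 sin 331° = -3.64, north 7.5 cos 331° = 6.56
Leg 2 (206°, 33.9 nmi): east 33.9 sin 206° = -14.86, north 33.9 cos 206° = -30.47
Leg 3 (083°, 21.3 nmi): east 21.3 sin 83° = 21.14, north 21.3 cos 83° = 2.60
Summing: 2.64 nmi east, -21.31 nmi north → (2.64, -21.31).

(2.64, -21.31)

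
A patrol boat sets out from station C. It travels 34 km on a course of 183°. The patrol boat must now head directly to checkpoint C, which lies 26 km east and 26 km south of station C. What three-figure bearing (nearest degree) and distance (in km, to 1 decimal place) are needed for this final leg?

074°, 28.9 km

Leg 1 (183°, 34 km): east 34 sin 183° = -1.78, north 34 cos 183° = -33.95
Current position: (-1.78, -33.95). Target: (26, -26). Remaining: Δeast = 27.78, Δnorth = 7.95.
Bearing = atan2(27.78, 7.95) mod 360° = 74.02°; distance = √((27.78)² + (7.95)²) = 28.896 km.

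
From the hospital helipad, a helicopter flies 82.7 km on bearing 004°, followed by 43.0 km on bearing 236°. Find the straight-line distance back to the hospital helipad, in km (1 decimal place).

65.6 km

Leg 1 (004°, 82.7 km): east 82.7 sin 4° = 5.77, north 82.7 cos 4° = 82.50
Leg 2 (236°, 43.0 km): east 43.0 sin 236° = -35.65, north 43.0 cos 236° = -24.05
Net: -29.88 east, 58.45 north. Distance = √((-29.88)² + (58.45)²) = 65.647 km.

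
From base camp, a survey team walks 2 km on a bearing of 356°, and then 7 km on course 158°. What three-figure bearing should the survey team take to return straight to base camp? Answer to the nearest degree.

331°

Leg 1 (356°, 2 km): east 2 sin 356° = -0.14, north 2 cos 356° = 2.00
Leg 2 (158°, 7 km): east 7 sin 158° = 2.62, north 7 cos 158° = -6.49
Net displacement: 2.48 east, -4.50 north. Direction back to start is (-2.48, 4.50): bearing = atan2(-2.48, 4.50) mod 360° = 331.09° ≈ 331°.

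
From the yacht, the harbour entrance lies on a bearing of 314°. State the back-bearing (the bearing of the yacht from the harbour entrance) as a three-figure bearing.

Back-bearing = 314° − 180° = 134°.

134°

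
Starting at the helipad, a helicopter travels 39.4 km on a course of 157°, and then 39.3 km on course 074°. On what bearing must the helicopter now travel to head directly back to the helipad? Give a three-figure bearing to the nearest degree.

Leg 1 (157°, 39.4 km): east 39.4 sin 157° = 15.39, north 39.4 cos 157° = -36.27
Leg 2 (074°, 39.3 km): east 39.3 sin 74° = 37.78, north 39.3 cos 74° = 10.83
Net displacement: 53.17 east, -25.44 north. Direction back to start is (-53.17, 25.44): bearing = atan2(-53.17, 25.44) mod 360° = 295.56° ≈ 296°.

296°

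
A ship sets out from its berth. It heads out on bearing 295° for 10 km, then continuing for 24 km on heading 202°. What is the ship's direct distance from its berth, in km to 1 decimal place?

Leg 1 (295°, 10 km): east 10 sin 295° = -9.06, north 10 cos 295° = 4.23
Leg 2 (202°, 24 km): east 24 sin 202° = -8.99, north 24 cos 202° = -22.25
Net: -18.05 east, -18.03 north. Distance = √((-18.05)² + (-18.03)²) = 25.512 km.

25.5 km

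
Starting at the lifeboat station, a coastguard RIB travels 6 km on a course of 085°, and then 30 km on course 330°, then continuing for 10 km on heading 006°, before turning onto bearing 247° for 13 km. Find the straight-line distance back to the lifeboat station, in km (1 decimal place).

37.2 km

Leg 1 (085°, 6 km): east 6 sin 85° = 5.98, north 6 cos 85° = 0.52
Leg 2 (330°, 30 km): east 30 sin 330° = -15.00, north 30 cos 330° = 25.98
Leg 3 (006°, 10 km): east 10 sin 6° = 1.05, north 10 cos 6° = 9.95
Leg 4 (247°, 13 km): east 13 sin 247° = -11.97, north 13 cos 247° = -5.08
Net: -19.94 east, 31.37 north. Distance = √((-19.94)² + (31.37)²) = 37.173 km.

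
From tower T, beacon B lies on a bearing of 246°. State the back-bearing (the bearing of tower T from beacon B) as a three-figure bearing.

066°

Back-bearing = 246° − 180° = 066°.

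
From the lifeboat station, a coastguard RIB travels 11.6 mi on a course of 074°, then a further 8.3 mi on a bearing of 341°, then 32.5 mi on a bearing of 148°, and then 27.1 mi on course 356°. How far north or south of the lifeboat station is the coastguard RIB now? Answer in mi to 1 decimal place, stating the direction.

10.5 mi north

Leg 1 (074°, 11.6 mi): east 11.6 sin 74° = 11.15, north 11.6 cos 74° = 3.20
Leg 2 (341°, 8.3 mi): east 8.3 sin 341° = -2.70, north 8.3 cos 341° = 7.85
Leg 3 (148°, 32.5 mi): east 32.5 sin 148° = 17.22, north 32.5 cos 148° = -27.56
Leg 4 (356°, 27.1 mi): east 27.1 sin 356° = -1.89, north 27.1 cos 356° = 27.03
Net north component: 10.52 mi.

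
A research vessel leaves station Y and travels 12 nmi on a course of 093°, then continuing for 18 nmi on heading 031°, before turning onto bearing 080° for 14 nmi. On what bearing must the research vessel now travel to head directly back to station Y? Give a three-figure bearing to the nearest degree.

Leg 1 (093°, 12 nmi): east 12 sin 93° = 11.98, north 12 cos 93° = -0.63
Leg 2 (031°, 18 nmi): east 18 sin 31° = 9.27, north 18 cos 31° = 15.43
Leg 3 (080°, 14 nmi): east 14 sin 80° = 13.79, north 14 cos 80° = 2.43
Net displacement: 35.04 east, 17.23 north. Direction back to start is (-35.04, -17.23): bearing = atan2(-35.04, -17.23) mod 360° = 243.81° ≈ 244°.

244°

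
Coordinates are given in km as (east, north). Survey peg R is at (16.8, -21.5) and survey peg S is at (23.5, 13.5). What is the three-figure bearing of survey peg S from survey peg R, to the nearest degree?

011°

Δeast = 23.5 − 16.8 = 6.70; Δnorth = 13.5 − -21.5 = 35.00.
Bearing = atan2(Δeast, Δnorth) mod 360° = 10.84° ≈ 011°.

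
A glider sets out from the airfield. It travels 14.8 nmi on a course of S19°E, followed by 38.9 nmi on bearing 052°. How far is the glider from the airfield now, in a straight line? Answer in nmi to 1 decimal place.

Leg 1 (S19°E, 14.8 nmi): east 14.8 sin 161° = 4.82, north 14.8 cos 161° = -13.99
Leg 2 (052°, 38.9 nmi): east 38.9 sin 52° = 30.65, north 38.9 cos 52° = 23.95
Net: 35.47 east, 9.96 north. Distance = √((35.47)² + (9.96)²) = 36.843 nmi.

36.8 nmi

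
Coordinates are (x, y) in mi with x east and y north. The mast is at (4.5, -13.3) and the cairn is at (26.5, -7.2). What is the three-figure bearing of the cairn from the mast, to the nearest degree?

Δeast = 26.5 − 4.5 = 22.00; Δnorth = -7.2 − -13.3 = 6.10.
Bearing = atan2(Δeast, Δnorth) mod 360° = 74.50° ≈ 075°.

075°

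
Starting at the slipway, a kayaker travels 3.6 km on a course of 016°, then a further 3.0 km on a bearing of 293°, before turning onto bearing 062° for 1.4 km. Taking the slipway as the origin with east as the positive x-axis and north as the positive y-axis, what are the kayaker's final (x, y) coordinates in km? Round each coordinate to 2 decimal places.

Leg 1 (016°, 3.6 km): east 3.6 sin 16° = 0.99, north 3.6 cos 16° = 3.46
Leg 2 (293°, 3.0 km): east 3.0 sin 293° = -2.76, north 3.0 cos 293° = 1.17
Leg 3 (062°, 1.4 km): east 1.4 sin 62° = 1.24, north 1.4 cos 62° = 0.66
Summing: -0.53 km east, 5.29 km north → (-0.53, 5.29).

(-0.53, 5.29)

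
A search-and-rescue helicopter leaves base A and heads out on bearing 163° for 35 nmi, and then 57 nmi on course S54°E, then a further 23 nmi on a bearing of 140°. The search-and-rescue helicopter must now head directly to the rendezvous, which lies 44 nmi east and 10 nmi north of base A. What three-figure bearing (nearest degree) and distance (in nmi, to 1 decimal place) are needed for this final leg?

344°, 98.4 nmi

Leg 1 (163°, 35 nmi): east 35 sin 163° = 10.23, north 35 cos 163° = -33.47
Leg 2 (S54°E, 57 nmi): east 57 sin 126° = 46.11, north 57 cos 126° = -33.50
Leg 3 (140°, 23 nmi): east 23 sin 140° = 14.78, north 23 cos 140° = -17.62
Current position: (71.13, -84.59). Target: (44, 10). Remaining: Δeast = -27.13, Δnorth = 94.59.
Bearing = atan2(-27.13, 94.59) mod 360° = 344.00°; distance = √((-27.13)² + (94.59)²) = 98.407 nmi.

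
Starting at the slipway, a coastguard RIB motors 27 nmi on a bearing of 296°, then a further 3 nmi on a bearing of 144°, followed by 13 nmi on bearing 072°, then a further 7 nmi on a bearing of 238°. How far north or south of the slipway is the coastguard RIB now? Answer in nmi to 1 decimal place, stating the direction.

Leg 1 (296°, 27 nmi): east 27 sin 296° = -24.27, north 27 cos 296° = 11.84
Leg 2 (144°, 3 nmi): east 3 sin 144° = 1.76, north 3 cos 144° = -2.43
Leg 3 (072°, 13 nmi): east 13 sin 72° = 12.36, north 13 cos 72° = 4.02
Leg 4 (238°, 7 nmi): east 7 sin 238° = -5.94, north 7 cos 238° = -3.71
Net north component: 9.72 nmi.

9.7 nmi north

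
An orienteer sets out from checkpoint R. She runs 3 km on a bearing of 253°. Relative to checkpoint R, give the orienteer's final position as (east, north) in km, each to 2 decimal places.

Leg 1 (253°, 3 km): east 3 sin 253° = -2.87, north 3 cos 253° = -0.88
Summing: -2.87 km east, -0.88 km north → (-2.87, -0.88).

(-2.87, -0.88)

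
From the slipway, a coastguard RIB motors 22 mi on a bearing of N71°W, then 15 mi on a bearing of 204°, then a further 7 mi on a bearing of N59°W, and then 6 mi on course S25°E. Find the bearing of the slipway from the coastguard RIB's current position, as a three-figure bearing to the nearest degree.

075°

Leg 1 (N71°W, 22 mi): east 22 sin 289° = -20.80, north 22 cos 289° = 7.16
Leg 2 (204°, 15 mi): east 15 sin 204° = -6.10, north 15 cos 204° = -13.70
Leg 3 (N59°W, 7 mi): east 7 sin 301° = -6.00, north 7 cos 301° = 3.61
Leg 4 (S25°E, 6 mi): east 6 sin 155° = 2.54, north 6 cos 155° = -5.44
Net displacement: -30.37 east, -8.37 north. Direction back to start is (30.37, 8.37): bearing = atan2(30.37, 8.37) mod 360° = 74.58° ≈ 075°.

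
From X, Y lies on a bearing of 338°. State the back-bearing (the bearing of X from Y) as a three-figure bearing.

158°

Back-bearing = 338° − 180° = 158°.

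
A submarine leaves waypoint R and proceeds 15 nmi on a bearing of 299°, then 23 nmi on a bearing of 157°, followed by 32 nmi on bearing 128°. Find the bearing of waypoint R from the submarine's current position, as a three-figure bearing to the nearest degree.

328°

Leg 1 (299°, 15 nmi): east 15 sin 299° = -13.12, north 15 cos 299° = 7.27
Leg 2 (157°, 23 nmi): east 23 sin 157° = 8.99, north 23 cos 157° = -21.17
Leg 3 (128°, 32 nmi): east 32 sin 128° = 25.22, north 32 cos 128° = -19.70
Net displacement: 21.08 east, -33.60 north. Direction back to start is (-21.08, 33.60): bearing = atan2(-21.08, 33.60) mod 360° = 327.89° ≈ 328°.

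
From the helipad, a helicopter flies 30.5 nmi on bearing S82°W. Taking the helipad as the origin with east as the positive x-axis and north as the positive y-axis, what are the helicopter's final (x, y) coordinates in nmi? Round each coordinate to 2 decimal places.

(-30.20, -4.24)

Leg 1 (S82°W, 30.5 nmi): east 30.5 sin 262° = -30.20, north 30.5 cos 262° = -4.24
Summing: -30.20 nmi east, -4.24 nmi north → (-30.20, -4.24).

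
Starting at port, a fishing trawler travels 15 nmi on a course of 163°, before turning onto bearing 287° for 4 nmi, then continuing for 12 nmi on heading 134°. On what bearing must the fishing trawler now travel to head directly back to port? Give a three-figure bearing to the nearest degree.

337°

Leg 1 (163°, 15 nmi): east 15 sin 163° = 4.39, north 15 cos 163° = -14.34
Leg 2 (287°, 4 nmi): east 4 sin 287° = -3.83, north 4 cos 287° = 1.17
Leg 3 (134°, 12 nmi): east 12 sin 134° = 8.63, north 12 cos 134° = -8.34
Net displacement: 9.19 east, -21.51 north. Direction back to start is (-9.19, 21.51): bearing = atan2(-9.19, 21.51) mod 360° = 336.86° ≈ 337°.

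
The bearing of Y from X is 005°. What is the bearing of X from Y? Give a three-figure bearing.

185°

Back-bearing = 005° + 180° = 185°.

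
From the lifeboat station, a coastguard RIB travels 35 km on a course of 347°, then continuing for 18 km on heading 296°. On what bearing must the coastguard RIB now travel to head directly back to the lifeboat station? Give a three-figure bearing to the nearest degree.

150°

Leg 1 (347°, 35 km): east 35 sin 347° = -7.87, north 35 cos 347° = 34.10
Leg 2 (296°, 18 km): east 18 sin 296° = -16.18, north 18 cos 296° = 7.89
Net displacement: -24.05 east, 41.99 north. Direction back to start is (24.05, -41.99): bearing = atan2(24.05, -41.99) mod 360° = 150.20° ≈ 150°.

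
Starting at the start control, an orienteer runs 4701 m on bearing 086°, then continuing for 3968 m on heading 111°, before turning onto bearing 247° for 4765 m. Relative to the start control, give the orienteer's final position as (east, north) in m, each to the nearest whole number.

(4008, -2956)

Leg 1 (086°, 4701 m): east 4701 sin 86° = 4689.55, north 4701 cos 86° = 327.93
Leg 2 (111°, 3968 m): east 3968 sin 111° = 3704.45, north 3968 cos 111° = -1422.00
Leg 3 (247°, 4765 m): east 4765 sin 247° = -4386.21, north 4765 cos 247° = -1861.83
Summing: 4007.79 m east, -2955.91 m north → (4008, -2956).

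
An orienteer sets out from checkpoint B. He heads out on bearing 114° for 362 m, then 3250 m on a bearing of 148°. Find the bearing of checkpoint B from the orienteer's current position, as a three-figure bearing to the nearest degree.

325°

Leg 1 (114°, 362 m): east 362 sin 114° = 330.70, north 362 cos 114° = -147.24
Leg 2 (148°, 3250 m): east 3250 sin 148° = 1722.24, north 3250 cos 148° = -2756.16
Net displacement: 2052.94 east, -2903.39 north. Direction back to start is (-2052.94, 2903.39): bearing = atan2(-2052.94, 2903.39) mod 360° = 324.74° ≈ 325°.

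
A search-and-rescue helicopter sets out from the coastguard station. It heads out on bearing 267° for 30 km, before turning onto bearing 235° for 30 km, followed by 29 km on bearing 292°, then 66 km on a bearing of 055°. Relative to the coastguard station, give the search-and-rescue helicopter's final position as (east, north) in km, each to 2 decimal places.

(-27.36, 29.94)

Leg 1 (267°, 30 km): east 30 sin 267° = -29.96, north 30 cos 267° = -1.57
Leg 2 (235°, 30 km): east 30 sin 235° = -24.57, north 30 cos 235° = -17.21
Leg 3 (292°, 29 km): east 29 sin 292° = -26.89, north 29 cos 292° = 10.86
Leg 4 (055°, 66 km): east 66 sin 55° = 54.06, north 66 cos 55° = 37.86
Summing: -27.36 km east, 29.94 km north → (-27.36, 29.94).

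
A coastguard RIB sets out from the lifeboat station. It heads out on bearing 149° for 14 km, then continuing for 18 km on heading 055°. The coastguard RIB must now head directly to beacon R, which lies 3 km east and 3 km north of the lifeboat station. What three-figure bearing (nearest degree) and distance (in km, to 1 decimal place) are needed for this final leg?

Leg 1 (149°, 14 km): east 14 sin 149° = 7.21, north 14 cos 149° = -12.00
Leg 2 (055°, 18 km): east 18 sin 55° = 14.74, north 18 cos 55° = 10.32
Current position: (21.96, -1.68). Target: (3, 3). Remaining: Δeast = -18.96, Δnorth = 4.68.
Bearing = atan2(-18.96, 4.68) mod 360° = 283.86°; distance = √((-18.96)² + (4.68)²) = 19.523 km.

284°, 19.5 km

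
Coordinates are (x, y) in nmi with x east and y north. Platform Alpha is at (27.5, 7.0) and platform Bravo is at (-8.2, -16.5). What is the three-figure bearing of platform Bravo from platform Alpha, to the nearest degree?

237°

Δeast = -8.2 − 27.5 = -35.70; Δnorth = -16.5 − 7.0 = -23.50.
Bearing = atan2(Δeast, Δnorth) mod 360° = 236.64° ≈ 237°.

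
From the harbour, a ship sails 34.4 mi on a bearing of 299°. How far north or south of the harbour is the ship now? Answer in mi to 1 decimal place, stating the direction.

Leg 1 (299°, 34.4 mi): east 34.4 sin 299° = -30.09, north 34.4 cos 299° = 16.68
Net north component: 16.68 mi.

16.7 mi north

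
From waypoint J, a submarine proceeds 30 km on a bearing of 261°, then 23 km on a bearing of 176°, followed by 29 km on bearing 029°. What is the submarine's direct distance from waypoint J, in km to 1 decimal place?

14.2 km

Leg 1 (261°, 30 km): east 30 sin 261° = -29.63, north 30 cos 261° = -4.69
Leg 2 (176°, 23 km): east 23 sin 176° = 1.60, north 23 cos 176° = -22.94
Leg 3 (029°, 29 km): east 29 sin 29° = 14.06, north 29 cos 29° = 25.36
Net: -13.97 east, -2.27 north. Distance = √((-13.97)² + (-2.27)²) = 14.151 km.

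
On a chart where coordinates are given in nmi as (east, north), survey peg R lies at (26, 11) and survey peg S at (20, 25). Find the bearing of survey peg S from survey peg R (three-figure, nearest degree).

Δeast = 20 − 26 = -6.00; Δnorth = 25 − 11 = 14.00.
Bearing = atan2(Δeast, Δnorth) mod 360° = 336.80° ≈ 337°.

337°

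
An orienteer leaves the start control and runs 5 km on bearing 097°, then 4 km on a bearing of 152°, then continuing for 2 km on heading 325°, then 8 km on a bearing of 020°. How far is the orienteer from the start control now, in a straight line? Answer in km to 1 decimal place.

Leg 1 (097°, 5 km): east 5 sin 97° = 4.96, north 5 cos 97° = -0.61
Leg 2 (152°, 4 km): east 4 sin 152° = 1.88, north 4 cos 152° = -3.53
Leg 3 (325°, 2 km): east 2 sin 325° = -1.15, north 2 cos 325° = 1.64
Leg 4 (020°, 8 km): east 8 sin 20° = 2.74, north 8 cos 20° = 7.52
Net: 8.43 east, 5.01 north. Distance = √((8.43)² + (5.01)²) = 9.808 km.

9.8 km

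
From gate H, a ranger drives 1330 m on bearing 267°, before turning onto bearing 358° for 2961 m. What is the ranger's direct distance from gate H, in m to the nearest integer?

3225 m

Leg 1 (267°, 1330 m): east 1330 sin 267° = -1328.18, north 1330 cos 267° = -69.61
Leg 2 (358°, 2961 m): east 2961 sin 358° = -103.34, north 2961 cos 358° = 2959.20
Net: -1431.51 east, 2889.59 north. Distance = √((-1431.51)² + (2889.59)²) = 3224.742 m.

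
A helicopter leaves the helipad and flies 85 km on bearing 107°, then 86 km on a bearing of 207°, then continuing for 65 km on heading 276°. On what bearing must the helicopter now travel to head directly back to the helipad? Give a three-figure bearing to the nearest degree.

013°

Leg 1 (107°, 85 km): east 85 sin 107° = 81.29, north 85 cos 107° = -24.85
Leg 2 (207°, 86 km): east 86 sin 207° = -39.04, north 86 cos 207° = -76.63
Leg 3 (276°, 65 km): east 65 sin 276° = -64.64, north 65 cos 276° = 6.79
Net displacement: -22.40 east, -94.68 north. Direction back to start is (22.40, 94.68): bearing = atan2(22.40, 94.68) mod 360° = 13.31° ≈ 013°.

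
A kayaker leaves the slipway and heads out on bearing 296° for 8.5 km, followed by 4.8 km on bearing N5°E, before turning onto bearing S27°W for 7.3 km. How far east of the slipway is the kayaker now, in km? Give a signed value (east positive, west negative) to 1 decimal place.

Leg 1 (296°, 8.5 km): east 8.5 sin 296° = -7.64, north 8.5 cos 296° = 3.73
Leg 2 (N5°E, 4.8 km): east 4.8 sin 5° = 0.42, north 4.8 cos 5° = 4.78
Leg 3 (S27°W, 7.3 km): east 7.3 sin 207° = -3.31, north 7.3 cos 207° = -6.50
Net east component: -10.54 km.

-10.5 km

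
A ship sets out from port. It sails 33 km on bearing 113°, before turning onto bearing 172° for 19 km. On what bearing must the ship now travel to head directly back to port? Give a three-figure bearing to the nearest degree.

Leg 1 (113°, 33 km): east 33 sin 113° = 30.38, north 33 cos 113° = -12.89
Leg 2 (172°, 19 km): east 19 sin 172° = 2.64, north 19 cos 172° = -18.82
Net displacement: 33.02 east, -31.71 north. Direction back to start is (-33.02, 31.71): bearing = atan2(-33.02, 31.71) mod 360° = 313.84° ≈ 314°.

314°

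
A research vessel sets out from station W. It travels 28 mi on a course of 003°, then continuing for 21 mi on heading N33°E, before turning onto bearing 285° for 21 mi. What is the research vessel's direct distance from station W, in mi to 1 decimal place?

51.5 mi

Leg 1 (003°, 28 mi): east 28 sin 3° = 1.47, north 28 cos 3° = 27.96
Leg 2 (N33°E, 21 mi): east 21 sin 33° = 11.44, north 21 cos 33° = 17.61
Leg 3 (285°, 21 mi): east 21 sin 285° = -20.28, north 21 cos 285° = 5.44
Net: -7.38 east, 51.01 north. Distance = √((-7.38)² + (51.01)²) = 51.540 mi.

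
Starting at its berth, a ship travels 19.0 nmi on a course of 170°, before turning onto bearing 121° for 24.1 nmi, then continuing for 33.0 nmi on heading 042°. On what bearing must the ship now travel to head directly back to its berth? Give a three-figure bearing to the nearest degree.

278°

Leg 1 (170°, 19.0 nmi): east 19.0 sin 170° = 3.30, north 19.0 cos 170° = -18.71
Leg 2 (121°, 24.1 nmi): east 24.1 sin 121° = 20.66, north 24.1 cos 121° = -12.41
Leg 3 (042°, 33.0 nmi): east 33.0 sin 42° = 22.08, north 33.0 cos 42° = 24.52
Net displacement: 46.04 east, -6.60 north. Direction back to start is (-46.04, 6.60): bearing = atan2(-46.04, 6.60) mod 360° = 278.16° ≈ 278°.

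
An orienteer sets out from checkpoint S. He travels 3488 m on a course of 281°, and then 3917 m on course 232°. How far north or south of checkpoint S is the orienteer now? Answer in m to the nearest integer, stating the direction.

1746 m south

Leg 1 (281°, 3488 m): east 3488 sin 281° = -3423.92, north 3488 cos 281° = 665.54
Leg 2 (232°, 3917 m): east 3917 sin 232° = -3086.64, north 3917 cos 232° = -2411.55
Net north component: -1746.00 m.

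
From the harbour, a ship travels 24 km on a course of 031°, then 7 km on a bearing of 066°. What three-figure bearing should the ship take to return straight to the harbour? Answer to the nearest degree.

Leg 1 (031°, 24 km): east 24 sin 31° = 12.36, north 24 cos 31° = 20.57
Leg 2 (066°, 7 km): east 7 sin 66° = 6.39, north 7 cos 66° = 2.85
Net displacement: 18.76 east, 23.42 north. Direction back to start is (-18.76, -23.42): bearing = atan2(-18.76, -23.42) mod 360° = 218.69° ≈ 219°.

219°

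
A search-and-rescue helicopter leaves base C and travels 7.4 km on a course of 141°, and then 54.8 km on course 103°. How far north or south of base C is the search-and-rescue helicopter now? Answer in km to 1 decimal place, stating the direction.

18.1 km south

Leg 1 (141°, 7.4 km): east 7.4 sin 141° = 4.66, north 7.4 cos 141° = -5.75
Leg 2 (103°, 54.8 km): east 54.8 sin 103° = 53.40, north 54.8 cos 103° = -12.33
Net north component: -18.08 km.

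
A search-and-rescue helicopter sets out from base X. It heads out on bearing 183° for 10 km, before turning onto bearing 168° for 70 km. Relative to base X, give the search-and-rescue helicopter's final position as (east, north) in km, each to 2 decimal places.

Leg 1 (183°, 10 km): east 10 sin 183° = -0.52, north 10 cos 183° = -9.99
Leg 2 (168°, 70 km): east 70 sin 168° = 14.55, north 70 cos 168° = -68.47
Summing: 14.03 km east, -78.46 km north → (14.03, -78.46).

(14.03, -78.46)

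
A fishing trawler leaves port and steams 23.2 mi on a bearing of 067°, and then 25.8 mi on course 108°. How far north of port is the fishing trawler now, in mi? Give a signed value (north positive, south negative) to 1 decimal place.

1.1 mi

Leg 1 (067°, 23.2 mi): east 23.2 sin 67° = 21.36, north 23.2 cos 67° = 9.06
Leg 2 (108°, 25.8 mi): east 25.8 sin 108° = 24.54, north 25.8 cos 108° = -7.97
Net north component: 1.09 mi.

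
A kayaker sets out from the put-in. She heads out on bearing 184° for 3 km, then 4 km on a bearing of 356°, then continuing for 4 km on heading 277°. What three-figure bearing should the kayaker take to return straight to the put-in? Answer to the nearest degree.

108°

Leg 1 (184°, 3 km): east 3 sin 184° = -0.21, north 3 cos 184° = -2.99
Leg 2 (356°, 4 km): east 4 sin 356° = -0.28, north 4 cos 356° = 3.99
Leg 3 (277°, 4 km): east 4 sin 277° = -3.97, north 4 cos 277° = 0.49
Net displacement: -4.46 east, 1.49 north. Direction back to start is (4.46, -1.49): bearing = atan2(4.46, -1.49) mod 360° = 108.42° ≈ 108°.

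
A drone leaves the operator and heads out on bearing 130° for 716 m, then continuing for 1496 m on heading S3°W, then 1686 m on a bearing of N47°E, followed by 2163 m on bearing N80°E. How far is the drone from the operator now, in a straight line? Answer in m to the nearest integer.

3857 m

Leg 1 (130°, 716 m): east 716 sin 130° = 548.49, north 716 cos 130° = -460.24
Leg 2 (S3°W, 1496 m): east 1496 sin 183° = -78.29, north 1496 cos 183° = -1493.95
Leg 3 (N47°E, 1686 m): east 1686 sin 47° = 1233.06, north 1686 cos 47° = 1149.85
Leg 4 (N80°E, 2163 m): east 2163 sin 80° = 2130.14, north 2163 cos 80° = 375.60
Net: 3833.39 east, -428.74 north. Distance = √((3833.39)² + (-428.74)²) = 3857.296 m.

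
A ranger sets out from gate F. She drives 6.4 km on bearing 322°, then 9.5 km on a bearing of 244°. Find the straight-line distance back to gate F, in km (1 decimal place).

12.5 km

Leg 1 (322°, 6.4 km): east 6.4 sin 322° = -3.94, north 6.4 cos 322° = 5.04
Leg 2 (244°, 9.5 km): east 9.5 sin 244° = -8.54, north 9.5 cos 244° = -4.16
Net: -12.48 east, 0.88 north. Distance = √((-12.48)² + (0.88)²) = 12.510 km.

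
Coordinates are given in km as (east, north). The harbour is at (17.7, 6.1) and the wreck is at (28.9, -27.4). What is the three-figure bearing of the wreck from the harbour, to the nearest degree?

162°

Δeast = 28.9 − 17.7 = 11.20; Δnorth = -27.4 − 6.1 = -33.50.
Bearing = atan2(Δeast, Δnorth) mod 360° = 161.51° ≈ 162°.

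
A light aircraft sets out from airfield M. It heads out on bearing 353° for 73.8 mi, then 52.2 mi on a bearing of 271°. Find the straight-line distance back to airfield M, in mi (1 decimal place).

Leg 1 (353°, 73.8 mi): east 73.8 sin 353° = -8.99, north 73.8 cos 353° = 73.25
Leg 2 (271°, 52.2 mi): east 52.2 sin 271° = -52.19, north 52.2 cos 271° = 0.91
Net: -61.19 east, 74.16 north. Distance = √((-61.19)² + (74.16)²) = 96.143 mi.

96.1 mi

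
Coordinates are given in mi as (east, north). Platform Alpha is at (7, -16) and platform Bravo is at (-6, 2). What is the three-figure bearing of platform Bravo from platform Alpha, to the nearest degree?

324°

Δeast = -6 − 7 = -13.00; Δnorth = 2 − -16 = 18.00.
Bearing = atan2(Δeast, Δnorth) mod 360° = 324.16° ≈ 324°.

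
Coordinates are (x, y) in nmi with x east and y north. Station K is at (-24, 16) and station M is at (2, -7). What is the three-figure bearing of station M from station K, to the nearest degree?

131°

Δeast = 2 − -24 = 26.00; Δnorth = -7 − 16 = -23.00.
Bearing = atan2(Δeast, Δnorth) mod 360° = 131.50° ≈ 131°.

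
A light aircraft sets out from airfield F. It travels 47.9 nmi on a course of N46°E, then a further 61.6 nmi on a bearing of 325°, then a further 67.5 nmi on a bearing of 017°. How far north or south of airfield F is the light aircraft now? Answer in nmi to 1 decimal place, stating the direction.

148.3 nmi north

Leg 1 (N46°E, 47.9 nmi): east 47.9 sin 46° = 34.46, north 47.9 cos 46° = 33.27
Leg 2 (325°, 61.6 nmi): east 61.6 sin 325° = -35.33, north 61.6 cos 325° = 50.46
Leg 3 (017°, 67.5 nmi): east 67.5 sin 17° = 19.74, north 67.5 cos 17° = 64.55
Net north component: 148.28 nmi.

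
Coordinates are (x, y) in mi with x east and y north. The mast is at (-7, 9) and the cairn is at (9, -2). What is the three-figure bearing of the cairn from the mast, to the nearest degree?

Δeast = 9 − -7 = 16.00; Δnorth = -2 − 9 = -11.00.
Bearing = atan2(Δeast, Δnorth) mod 360° = 124.51° ≈ 125°.

125°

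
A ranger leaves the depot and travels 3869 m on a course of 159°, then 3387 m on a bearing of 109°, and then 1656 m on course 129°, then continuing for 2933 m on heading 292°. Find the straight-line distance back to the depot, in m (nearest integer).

5627 m

Leg 1 (159°, 3869 m): east 3869 sin 159° = 1386.53, north 3869 cos 159° = -3612.02
Leg 2 (109°, 3387 m): east 3387 sin 109° = 3202.47, north 3387 cos 109° = -1102.70
Leg 3 (129°, 1656 m): east 1656 sin 129° = 1286.95, north 1656 cos 129° = -1042.15
Leg 4 (292°, 2933 m): east 2933 sin 292° = -2719.43, north 2933 cos 292° = 1098.72
Net: 3156.52 east, -4658.16 north. Distance = √((3156.52)² + (-4658.16)²) = 5626.903 m.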